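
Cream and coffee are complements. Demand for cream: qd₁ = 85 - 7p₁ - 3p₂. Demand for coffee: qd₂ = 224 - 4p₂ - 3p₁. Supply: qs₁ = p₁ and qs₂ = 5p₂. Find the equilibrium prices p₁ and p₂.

p₁ = 31/21, p₂ = 1537/63

Market 1: 85 - 7p₁ - 3p₂ = p₁ → 8p₁ + 3p₂ = 85.
Market 2: 9p₂ + 3p₁ = 224.
Eliminating p₂: 9×(1) − 3×(2) gives 63p₁ = 93, so p₁ = 31/21.
Back-substitute into (2): p₂ = (224 − 3×31/21) / 9 = 1537/63.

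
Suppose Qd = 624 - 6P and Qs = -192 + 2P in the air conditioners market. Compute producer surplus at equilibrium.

Equilibrium: 624 - 6P = -192 + 2P gives P* = 102, Q* = 12.
Supply starts at P = 96 (where Qs = 0).
PS = ½(102 − 96)(12) = 36.

Producer surplus = 36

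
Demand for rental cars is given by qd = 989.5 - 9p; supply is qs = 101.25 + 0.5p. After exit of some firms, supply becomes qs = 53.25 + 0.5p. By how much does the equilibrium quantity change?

Original equilibrium: p* = 93.5, q* = 148.
New equilibrium: 989.5 - 9p = 53.25 + 0.5p, so 936.25 = 9.5p and p' = 3745/38; q' = 989.5 − 9(3745/38) = 1948/19.
Change in quantity: 1948/19 − 148 = -864/19.

Δq = -864/19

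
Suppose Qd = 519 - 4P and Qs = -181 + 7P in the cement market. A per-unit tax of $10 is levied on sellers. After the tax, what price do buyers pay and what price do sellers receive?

Buyers pay $70, sellers receive $60

Pre-tax equilibrium: P* = 700/11, Q* = 2909/11.
Tax on sellers shifts supply to Qs = -181 + 7(P − 10) = -251 + 7P.
519 - 4P = -251 + 7P gives buyer price Pb = 70; sellers receive Ps = 70 − 10 = 60.
New quantity: Q = 519 − 4(70) = 239.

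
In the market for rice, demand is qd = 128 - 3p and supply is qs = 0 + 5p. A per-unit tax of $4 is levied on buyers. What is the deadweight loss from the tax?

Deadweight loss = 15

Pre-tax equilibrium: p* = 16, q* = 80.
Tax on buyers shifts demand to qd = 128 − 3(p + 4) = 116 - 3p.
116 - 3p = 0 + 5p gives seller price ps = 14.5; buyers pay pb = 14.5 + 4 = 18.5.
New quantity: q = 128 − 3(18.5) = 72.5.
DWL = ½ × 4 × (80 − 72.5) = 15.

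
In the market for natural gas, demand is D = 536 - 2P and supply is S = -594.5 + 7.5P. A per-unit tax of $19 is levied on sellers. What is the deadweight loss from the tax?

Deadweight loss = 285

Pre-tax equilibrium: P* = 119, Q* = 298.
Tax on sellers shifts supply to S = -594.5 + 7.5(P − 19) = -737 + 7.5P.
536 - 2P = -737 + 7.5P gives buyer price Pb = 134; sellers receive Ps = 134 − 19 = 115.
New quantity: Q = 536 − 2(134) = 268.
DWL = ½ × 19 × (298 − 268) = 285.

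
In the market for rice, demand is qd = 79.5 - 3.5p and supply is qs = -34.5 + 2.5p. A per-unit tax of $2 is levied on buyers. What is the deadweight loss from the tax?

Deadweight loss = 35/12

Pre-tax equilibrium: p* = 19, q* = 13.
Tax on buyers shifts demand to qd = 79.5 − 3.5(p + 2) = 72.5 - 3.5p.
72.5 - 3.5p = -34.5 + 2.5p gives seller price ps = 107/6; buyers pay pb = 107/6 + 2 = 119/6.
New quantity: q = 79.5 − 3.5(119/6) = 121/12.
DWL = ½ × 2 × (13 − 121/12) = 35/12.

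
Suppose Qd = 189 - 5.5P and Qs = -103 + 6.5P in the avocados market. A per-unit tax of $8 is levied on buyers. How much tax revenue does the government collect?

Pre-tax equilibrium: P* = 73/3, Q* = 331/6.
Tax on buyers shifts demand to Qd = 189 − 5.5(P + 8) = 145 - 5.5P.
145 - 5.5P = -103 + 6.5P gives seller price Ps = 62/3; buyers pay Pb = 62/3 + 8 = 86/3.
New quantity: Q = 189 − 5.5(86/3) = 94/3.
Revenue = 8 × 94/3 = 752/3.

Tax revenue = 752/3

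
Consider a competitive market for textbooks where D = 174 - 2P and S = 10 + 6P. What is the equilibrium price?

P* = 20.5

Set D = S: 174 - 2P = 10 + 6P.
164 = 8P, so P* = 20.5.
Q* = 174 − 2(20.5) = 133.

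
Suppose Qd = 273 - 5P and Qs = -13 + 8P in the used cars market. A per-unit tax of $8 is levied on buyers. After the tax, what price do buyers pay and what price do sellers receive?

Buyers pay 350/13, sellers receive 246/13

Pre-tax equilibrium: P* = 22, Q* = 163.
Tax on buyers shifts demand to Qd = 273 − 5(P + 8) = 233 - 5P.
233 - 5P = -13 + 8P gives seller price Ps = 246/13; buyers pay Pb = 246/13 + 8 = 350/13.
New quantity: Q = 273 − 5(350/13) = 1799/13.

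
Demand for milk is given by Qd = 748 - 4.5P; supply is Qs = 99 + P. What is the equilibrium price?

P* = 118

Set Qd = Qs: 748 - 4.5P = 99 + P.
649 = 5.5P, so P* = 118.
Q* = 748 − 4.5(118) = 217.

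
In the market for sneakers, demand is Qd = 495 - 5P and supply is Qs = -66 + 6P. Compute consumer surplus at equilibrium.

Consumer surplus = 5760

Equilibrium: 495 - 5P = -66 + 6P gives P* = 51, Q* = 240.
Demand choke price (Qd = 0): P = 99.
CS = ½(99 − 51)(240) = 5760.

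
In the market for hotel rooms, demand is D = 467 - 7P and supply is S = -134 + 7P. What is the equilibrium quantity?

Set D = S: 467 - 7P = -134 + 7P.
601 = 14P, so P* = 601/14.
Q* = 467 − 7(601/14) = 166.5.

Q* = 166.5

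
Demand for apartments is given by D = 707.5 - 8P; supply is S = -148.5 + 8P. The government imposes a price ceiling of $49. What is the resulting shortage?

Equilibrium price would be P* = 53.5, so the ceiling at 49 binds.
At P = 49: D = 707.5 − 8(49) = 315.5, S = -148.5 + 8(49) = 243.5.
Shortage = 315.5 − 243.5 = 72.

Shortage = 72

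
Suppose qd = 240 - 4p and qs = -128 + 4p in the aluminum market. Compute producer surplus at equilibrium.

Equilibrium: 240 - 4p = -128 + 4p gives p* = 46, q* = 56.
Supply starts at p = 32 (where qs = 0).
PS = ½(46 − 32)(56) = 392.

Producer surplus = 392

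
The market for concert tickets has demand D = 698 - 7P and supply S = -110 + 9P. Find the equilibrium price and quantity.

P* = 50.5, Q* = 344.5

Set D = S: 698 - 7P = -110 + 9P.
808 = 16P, so P* = 50.5.
Q* = 698 − 7(50.5) = 344.5.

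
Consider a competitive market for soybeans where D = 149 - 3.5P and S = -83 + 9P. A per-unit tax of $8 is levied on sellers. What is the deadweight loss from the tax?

Pre-tax equilibrium: P* = 18.56, Q* = 84.04.
Tax on sellers shifts supply to S = -83 + 9(P − 8) = -155 + 9P.
149 - 3.5P = -155 + 9P gives buyer price Pb = 24.32; sellers receive Ps = 24.32 − 8 = 16.32.
New quantity: Q = 149 − 3.5(24.32) = 63.88.
DWL = ½ × 8 × (84.04 − 63.88) = 80.64.

Deadweight loss = 80.64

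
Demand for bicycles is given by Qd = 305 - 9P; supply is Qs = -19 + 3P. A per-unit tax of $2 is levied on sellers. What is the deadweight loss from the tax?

Pre-tax equilibrium: P* = 27, Q* = 62.
Tax on sellers shifts supply to Qs = -19 + 3(P − 2) = -25 + 3P.
305 - 9P = -25 + 3P gives buyer price Pb = 27.5; sellers receive Ps = 27.5 − 2 = 25.5.
New quantity: Q = 305 − 9(27.5) = 57.5.
DWL = ½ × 2 × (62 − 57.5) = 4.5.

Deadweight loss = 4.5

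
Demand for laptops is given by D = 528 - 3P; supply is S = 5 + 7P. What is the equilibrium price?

Set D = S: 528 - 3P = 5 + 7P.
523 = 10P, so P* = 52.3.
Q* = 528 − 3(52.3) = 371.1.

P* = 52.3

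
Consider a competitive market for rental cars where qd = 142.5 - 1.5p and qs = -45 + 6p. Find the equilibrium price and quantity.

Set qd = qs: 142.5 - 1.5p = -45 + 6p.
187.5 = 7.5p, so p* = 25.
q* = 142.5 − 1.5(25) = 105.

p* = 25, q* = 105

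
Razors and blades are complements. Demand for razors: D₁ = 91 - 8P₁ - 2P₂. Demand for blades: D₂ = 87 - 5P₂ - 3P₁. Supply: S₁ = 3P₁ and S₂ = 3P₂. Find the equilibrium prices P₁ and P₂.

Market 1: 91 - 8P₁ - 2P₂ = 3P₁ → 11P₁ + 2P₂ = 91.
Market 2: 8P₂ + 3P₁ = 87.
Eliminating P₂: 8×(1) − 2×(2) gives 82P₁ = 554, so P₁ = 277/41.
Back-substitute into (2): P₂ = (87 − 3×277/41) / 8 = 342/41.

P₁ = 277/41, P₂ = 342/41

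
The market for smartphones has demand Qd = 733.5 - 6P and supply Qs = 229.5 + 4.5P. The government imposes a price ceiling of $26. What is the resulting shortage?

Equilibrium price would be P* = 48, so the ceiling at 26 binds.
At P = 26: Qd = 733.5 − 6(26) = 577.5, Qs = 229.5 + 4.5(26) = 346.5.
Shortage = 577.5 − 346.5 = 231.

Shortage = 231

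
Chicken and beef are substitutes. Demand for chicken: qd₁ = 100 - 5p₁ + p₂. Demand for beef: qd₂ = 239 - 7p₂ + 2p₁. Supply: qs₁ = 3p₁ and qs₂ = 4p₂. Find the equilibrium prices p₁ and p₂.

Market 1: 100 - 5p₁ + p₂ = 3p₁ → 8p₁ - p₂ = 100.
Market 2: 11p₂ - 2p₁ = 239.
Eliminating p₂: 11×(1) + 1×(2) gives 86p₁ = 1339, so p₁ = 1339/86.
Back-substitute into (2): p₂ = (239 + 2×1339/86) / 11 = 1056/43.

p₁ = 1339/86, p₂ = 1056/43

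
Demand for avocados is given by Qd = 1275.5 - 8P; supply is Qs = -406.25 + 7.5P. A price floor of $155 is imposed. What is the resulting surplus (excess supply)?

Surplus = 720.75

Equilibrium price would be P* = 108.5, so the floor at 155 binds.
At P = 155: Qd = 35.5, Qs = 756.25.
Surplus = 756.25 − 35.5 = 720.75.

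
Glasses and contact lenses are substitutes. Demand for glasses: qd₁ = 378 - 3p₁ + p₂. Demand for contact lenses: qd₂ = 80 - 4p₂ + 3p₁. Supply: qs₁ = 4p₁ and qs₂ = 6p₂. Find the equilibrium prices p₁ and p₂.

p₁ = 3860/67, p₂ = 1694/67

Market 1: 378 - 3p₁ + p₂ = 4p₁ → 7p₁ - p₂ = 378.
Market 2: 10p₂ - 3p₁ = 80.
Eliminating p₂: 10×(1) + 1×(2) gives 67p₁ = 3860, so p₁ = 3860/67.
Back-substitute into (2): p₂ = (80 + 3×3860/67) / 10 = 1694/67.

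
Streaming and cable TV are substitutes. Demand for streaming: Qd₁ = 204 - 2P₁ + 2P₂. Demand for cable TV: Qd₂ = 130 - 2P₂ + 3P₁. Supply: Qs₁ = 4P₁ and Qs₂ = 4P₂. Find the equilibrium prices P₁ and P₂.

P₁ = 742/15, P₂ = 46.4

Market 1: 204 - 2P₁ + 2P₂ = 4P₁ → 6P₁ - 2P₂ = 204.
Market 2: 6P₂ - 3P₁ = 130.
Eliminating P₂: 6×(1) + 2×(2) gives 30P₁ = 1484, so P₁ = 742/15.
Back-substitute into (2): P₂ = (130 + 3×742/15) / 6 = 46.4.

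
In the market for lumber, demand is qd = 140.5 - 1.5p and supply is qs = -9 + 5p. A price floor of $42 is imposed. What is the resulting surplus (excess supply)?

Equilibrium price would be p* = 23, so the floor at 42 binds.
At p = 42: qd = 77.5, qs = 201.
Surplus = 201 − 77.5 = 123.5.

Surplus = 123.5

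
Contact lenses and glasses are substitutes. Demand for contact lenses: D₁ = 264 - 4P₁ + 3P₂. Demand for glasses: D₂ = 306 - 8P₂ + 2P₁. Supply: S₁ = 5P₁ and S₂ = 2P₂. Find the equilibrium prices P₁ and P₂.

P₁ = 593/14, P₂ = 547/14

Market 1: 264 - 4P₁ + 3P₂ = 5P₁ → 9P₁ - 3P₂ = 264.
Market 2: 10P₂ - 2P₁ = 306.
Eliminating P₂: 10×(1) + 3×(2) gives 84P₁ = 3558, so P₁ = 593/14.
Back-substitute into (2): P₂ = (306 + 2×593/14) / 10 = 547/14.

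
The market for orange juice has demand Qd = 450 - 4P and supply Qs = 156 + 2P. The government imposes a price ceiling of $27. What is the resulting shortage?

Shortage = 132

Equilibrium price would be P* = 49, so the ceiling at 27 binds.
At P = 27: Qd = 450 − 4(27) = 342, Qs = 156 + 2(27) = 210.
Shortage = 342 − 210 = 132.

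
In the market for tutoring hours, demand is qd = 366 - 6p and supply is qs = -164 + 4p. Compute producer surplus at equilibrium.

Equilibrium: 366 - 6p = -164 + 4p gives p* = 53, q* = 48.
Supply starts at p = 41 (where qs = 0).
PS = ½(53 − 41)(48) = 288.

Producer surplus = 288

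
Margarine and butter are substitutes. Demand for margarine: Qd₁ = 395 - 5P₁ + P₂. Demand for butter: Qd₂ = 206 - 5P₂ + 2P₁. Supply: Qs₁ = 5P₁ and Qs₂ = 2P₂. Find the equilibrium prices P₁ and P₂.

P₁ = 2971/68, P₂ = 1425/34

Market 1: 395 - 5P₁ + P₂ = 5P₁ → 10P₁ - P₂ = 395.
Market 2: 7P₂ - 2P₁ = 206.
Eliminating P₂: 7×(1) + 1×(2) gives 68P₁ = 2971, so P₁ = 2971/68.
Back-substitute into (2): P₂ = (206 + 2×2971/68) / 7 = 1425/34.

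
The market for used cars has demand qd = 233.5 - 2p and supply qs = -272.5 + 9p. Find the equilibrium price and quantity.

p* = 46, q* = 141.5

Set qd = qs: 233.5 - 2p = -272.5 + 9p.
506 = 11p, so p* = 46.
q* = 233.5 − 2(46) = 141.5.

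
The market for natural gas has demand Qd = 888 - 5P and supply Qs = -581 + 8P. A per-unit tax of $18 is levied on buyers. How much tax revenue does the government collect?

Pre-tax equilibrium: P* = 113, Q* = 323.
Tax on buyers shifts demand to Qd = 888 − 5(P + 18) = 798 - 5P.
798 - 5P = -581 + 8P gives seller price Ps = 1379/13; buyers pay Pb = 1379/13 + 18 = 1613/13.
New quantity: Q = 888 − 5(1613/13) = 3479/13.
Revenue = 18 × 3479/13 = 62622/13.

Tax revenue = 62622/13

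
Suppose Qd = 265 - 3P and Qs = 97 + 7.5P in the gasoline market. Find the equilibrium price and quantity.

P* = 16, Q* = 217

Set Qd = Qs: 265 - 3P = 97 + 7.5P.
168 = 10.5P, so P* = 16.
Q* = 265 − 3(16) = 217.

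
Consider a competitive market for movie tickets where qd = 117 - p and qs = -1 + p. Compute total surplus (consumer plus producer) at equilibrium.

Equilibrium: 117 - p = -1 + p gives p* = 59, q* = 58.
Demand choke price: p = 117; supply starts at p = 1.
CS = ½(117 − 59)(58) = 1682; PS = ½(59 − 1)(58) = 1682.

Total surplus = 3364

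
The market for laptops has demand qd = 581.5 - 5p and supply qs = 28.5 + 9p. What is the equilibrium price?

p* = 39.5

Set qd = qs: 581.5 - 5p = 28.5 + 9p.
553 = 14p, so p* = 39.5.
q* = 581.5 − 5(39.5) = 384.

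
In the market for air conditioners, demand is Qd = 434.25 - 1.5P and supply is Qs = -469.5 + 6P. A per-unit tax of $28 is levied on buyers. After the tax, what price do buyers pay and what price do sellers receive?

Pre-tax equilibrium: P* = 120.5, Q* = 253.5.
Tax on buyers shifts demand to Qd = 434.25 − 1.5(P + 28) = 392.25 - 1.5P.
392.25 - 1.5P = -469.5 + 6P gives seller price Ps = 114.9; buyers pay Pb = 114.9 + 28 = 142.9.
New quantity: Q = 434.25 − 1.5(142.9) = 219.9.

Buyers pay $142.9, sellers receive $114.9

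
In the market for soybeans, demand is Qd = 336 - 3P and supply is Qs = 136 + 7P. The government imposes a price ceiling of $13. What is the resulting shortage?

Equilibrium price would be P* = 20, so the ceiling at 13 binds.
At P = 13: Qd = 336 − 3(13) = 297, Qs = 136 + 7(13) = 227.
Shortage = 297 − 227 = 70.

Shortage = 70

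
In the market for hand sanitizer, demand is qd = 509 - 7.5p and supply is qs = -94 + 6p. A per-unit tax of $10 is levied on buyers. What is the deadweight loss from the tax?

Deadweight loss = 500/3

Pre-tax equilibrium: p* = 134/3, q* = 174.
Tax on buyers shifts demand to qd = 509 − 7.5(p + 10) = 434 - 7.5p.
434 - 7.5p = -94 + 6p gives seller price ps = 352/9; buyers pay pb = 352/9 + 10 = 442/9.
New quantity: q = 509 − 7.5(442/9) = 422/3.
DWL = ½ × 10 × (174 − 422/3) = 500/3.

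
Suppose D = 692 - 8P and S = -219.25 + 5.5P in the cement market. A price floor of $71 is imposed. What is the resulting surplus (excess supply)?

Surplus = 47.25

Equilibrium price would be P* = 67.5, so the floor at 71 binds.
At P = 71: D = 124, S = 171.25.
Surplus = 171.25 − 124 = 47.25.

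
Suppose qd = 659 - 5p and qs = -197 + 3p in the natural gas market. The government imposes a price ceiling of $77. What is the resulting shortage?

Shortage = 240

Equilibrium price would be p* = 107, so the ceiling at 77 binds.
At p = 77: qd = 659 − 5(77) = 274, qs = -197 + 3(77) = 34.
Shortage = 274 − 34 = 240.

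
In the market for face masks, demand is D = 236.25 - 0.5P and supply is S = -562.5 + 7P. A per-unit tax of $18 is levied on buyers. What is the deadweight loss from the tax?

Deadweight loss = 75.6

Pre-tax equilibrium: P* = 106.5, Q* = 183.
Tax on buyers shifts demand to D = 236.25 − 0.5(P + 18) = 227.25 - 0.5P.
227.25 - 0.5P = -562.5 + 7P gives seller price Ps = 105.3; buyers pay Pb = 105.3 + 18 = 123.3.
New quantity: Q = 236.25 − 0.5(123.3) = 174.6.
DWL = ½ × 18 × (183 − 174.6) = 75.6.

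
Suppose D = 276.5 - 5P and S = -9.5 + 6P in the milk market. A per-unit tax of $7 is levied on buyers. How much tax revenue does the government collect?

Tax revenue = 19621/22

Pre-tax equilibrium: P* = 26, Q* = 146.5.
Tax on buyers shifts demand to D = 276.5 − 5(P + 7) = 241.5 - 5P.
241.5 - 5P = -9.5 + 6P gives seller price Ps = 251/11; buyers pay Pb = 251/11 + 7 = 328/11.
New quantity: Q = 276.5 − 5(328/11) = 2803/22.
Revenue = 7 × 2803/22 = 19621/22.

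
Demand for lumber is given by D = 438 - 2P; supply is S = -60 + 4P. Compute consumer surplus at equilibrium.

Equilibrium: 438 - 2P = -60 + 4P gives P* = 83, Q* = 272.
Demand choke price (D = 0): P = 219.
CS = ½(219 − 83)(272) = 18496.

Consumer surplus = 18496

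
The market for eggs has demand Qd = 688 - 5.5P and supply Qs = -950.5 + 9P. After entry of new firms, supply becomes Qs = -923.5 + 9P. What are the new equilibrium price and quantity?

P' = 3223/29, Q' = 4451/58

Original equilibrium: P* = 113, Q* = 66.5.
New equilibrium: 688 - 5.5P = -923.5 + 9P, so 1611.5 = 14.5P and P' = 3223/29; Q' = 688 − 5.5(3223/29) = 4451/58.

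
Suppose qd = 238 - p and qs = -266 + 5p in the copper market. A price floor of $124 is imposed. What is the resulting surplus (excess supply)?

Equilibrium price would be p* = 84, so the floor at 124 binds.
At p = 124: qd = 114, qs = 354.
Surplus = 354 − 114 = 240.

Surplus = 240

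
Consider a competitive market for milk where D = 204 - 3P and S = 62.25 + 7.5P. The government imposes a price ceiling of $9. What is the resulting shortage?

Equilibrium price would be P* = 13.5, so the ceiling at 9 binds.
At P = 9: D = 204 − 3(9) = 177, S = 62.25 + 7.5(9) = 129.75.
Shortage = 177 − 129.75 = 47.25.

Shortage = 47.25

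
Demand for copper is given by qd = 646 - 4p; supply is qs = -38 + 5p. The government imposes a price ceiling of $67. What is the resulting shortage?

Equilibrium price would be p* = 76, so the ceiling at 67 binds.
At p = 67: qd = 646 − 4(67) = 378, qs = -38 + 5(67) = 297.
Shortage = 378 − 297 = 81.

Shortage = 81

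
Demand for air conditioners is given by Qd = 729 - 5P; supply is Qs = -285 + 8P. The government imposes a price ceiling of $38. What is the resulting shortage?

Shortage = 520

Equilibrium price would be P* = 78, so the ceiling at 38 binds.
At P = 38: Qd = 729 − 5(38) = 539, Qs = -285 + 8(38) = 19.
Shortage = 539 − 19 = 520.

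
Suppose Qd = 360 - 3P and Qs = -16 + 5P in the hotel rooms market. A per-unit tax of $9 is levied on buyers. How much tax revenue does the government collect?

Tax revenue = 1819.125

Pre-tax equilibrium: P* = 47, Q* = 219.
Tax on buyers shifts demand to Qd = 360 − 3(P + 9) = 333 - 3P.
333 - 3P = -16 + 5P gives seller price Ps = 43.625; buyers pay Pb = 43.625 + 9 = 52.625.
New quantity: Q = 360 − 3(52.625) = 202.125.
Revenue = 9 × 202.125 = 1819.125.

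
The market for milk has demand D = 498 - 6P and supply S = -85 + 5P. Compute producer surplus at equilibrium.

Equilibrium: 498 - 6P = -85 + 5P gives P* = 53, Q* = 180.
Supply starts at P = 17 (where S = 0).
PS = ½(53 − 17)(180) = 3240.

Producer surplus = 3240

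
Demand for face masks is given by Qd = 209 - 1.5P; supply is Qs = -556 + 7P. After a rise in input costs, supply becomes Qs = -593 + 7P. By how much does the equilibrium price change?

ΔP = 74/17

Original equilibrium: P* = 90, Q* = 74.
New equilibrium: 209 - 1.5P = -593 + 7P, so 802 = 8.5P and P' = 1604/17; Q' = 209 − 1.5(1604/17) = 1147/17.
Change in price: 1604/17 − 90 = 74/17.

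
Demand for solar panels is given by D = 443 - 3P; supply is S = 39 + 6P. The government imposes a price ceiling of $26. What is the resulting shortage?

Shortage = 170

Equilibrium price would be P* = 404/9, so the ceiling at 26 binds.
At P = 26: D = 443 − 3(26) = 365, S = 39 + 6(26) = 195.
Shortage = 365 − 195 = 170.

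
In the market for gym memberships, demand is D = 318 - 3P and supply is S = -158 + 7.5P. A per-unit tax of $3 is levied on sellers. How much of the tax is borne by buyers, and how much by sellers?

Pre-tax equilibrium: P* = 136/3, Q* = 182.
Tax on sellers shifts supply to S = -158 + 7.5(P − 3) = -180.5 + 7.5P.
318 - 3P = -180.5 + 7.5P gives buyer price Pb = 997/21; sellers receive Ps = 997/21 − 3 = 934/21.
New quantity: Q = 318 − 3(997/21) = 1229/7.
Buyer burden = 997/21 − 136/3 = 15/7; seller burden = 136/3 − 934/21 = 6/7.

Buyers bear 15/7, sellers bear 6/7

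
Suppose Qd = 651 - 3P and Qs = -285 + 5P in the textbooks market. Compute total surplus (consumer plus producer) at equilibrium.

Total surplus = 24000

Equilibrium: 651 - 3P = -285 + 5P gives P* = 117, Q* = 300.
Demand choke price: P = 217; supply starts at P = 57.
CS = ½(217 − 117)(300) = 15000; PS = ½(117 − 57)(300) = 9000.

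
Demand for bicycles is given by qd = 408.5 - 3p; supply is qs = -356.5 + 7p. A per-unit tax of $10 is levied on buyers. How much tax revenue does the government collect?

Pre-tax equilibrium: p* = 76.5, q* = 179.
Tax on buyers shifts demand to qd = 408.5 − 3(p + 10) = 378.5 - 3p.
378.5 - 3p = -356.5 + 7p gives seller price ps = 73.5; buyers pay pb = 73.5 + 10 = 83.5.
New quantity: q = 408.5 − 3(83.5) = 158.
Revenue = 10 × 158 = 1580.

Tax revenue = 1580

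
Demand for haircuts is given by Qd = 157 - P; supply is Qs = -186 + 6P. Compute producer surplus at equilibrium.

Producer surplus = 972

Equilibrium: 157 - P = -186 + 6P gives P* = 49, Q* = 108.
Supply starts at P = 31 (where Qs = 0).
PS = ½(49 − 31)(108) = 972.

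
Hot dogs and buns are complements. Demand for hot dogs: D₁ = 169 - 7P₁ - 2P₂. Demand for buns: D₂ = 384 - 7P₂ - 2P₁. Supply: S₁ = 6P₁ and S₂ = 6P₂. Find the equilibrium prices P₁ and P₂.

Market 1: 169 - 7P₁ - 2P₂ = 6P₁ → 13P₁ + 2P₂ = 169.
Market 2: 13P₂ + 2P₁ = 384.
Eliminating P₂: 13×(1) − 2×(2) gives 165P₁ = 1429, so P₁ = 1429/165.
Back-substitute into (2): P₂ = (384 − 2×1429/165) / 13 = 4654/165.

P₁ = 1429/165, P₂ = 4654/165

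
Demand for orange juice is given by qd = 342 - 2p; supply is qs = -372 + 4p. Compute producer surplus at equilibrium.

Producer surplus = 1352

Equilibrium: 342 - 2p = -372 + 4p gives p* = 119, q* = 104.
Supply starts at p = 93 (where qs = 0).
PS = ½(119 − 93)(104) = 1352.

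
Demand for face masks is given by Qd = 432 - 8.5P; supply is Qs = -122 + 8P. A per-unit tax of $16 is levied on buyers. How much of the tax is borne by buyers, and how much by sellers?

Buyers bear 256/33, sellers bear 272/33

Pre-tax equilibrium: P* = 1108/33, Q* = 4838/33.
Tax on buyers shifts demand to Qd = 432 − 8.5(P + 16) = 296 - 8.5P.
296 - 8.5P = -122 + 8P gives seller price Ps = 76/3; buyers pay Pb = 76/3 + 16 = 124/3.
New quantity: Q = 432 − 8.5(124/3) = 242/3.
Buyer burden = 124/3 − 1108/33 = 256/33; seller burden = 1108/33 − 76/3 = 272/33.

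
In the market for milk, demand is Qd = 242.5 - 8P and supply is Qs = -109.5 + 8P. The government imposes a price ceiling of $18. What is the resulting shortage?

Shortage = 64

Equilibrium price would be P* = 22, so the ceiling at 18 binds.
At P = 18: Qd = 242.5 − 8(18) = 98.5, Qs = -109.5 + 8(18) = 34.5.
Shortage = 98.5 − 34.5 = 64.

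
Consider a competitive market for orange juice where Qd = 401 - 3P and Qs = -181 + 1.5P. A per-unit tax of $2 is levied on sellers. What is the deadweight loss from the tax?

Deadweight loss = 2

Pre-tax equilibrium: P* = 388/3, Q* = 13.
Tax on sellers shifts supply to Qs = -181 + 1.5(P − 2) = -184 + 1.5P.
401 - 3P = -184 + 1.5P gives buyer price Pb = 130; sellers receive Ps = 130 − 2 = 128.
New quantity: Q = 401 − 3(130) = 11.
DWL = ½ × 2 × (13 − 11) = 2.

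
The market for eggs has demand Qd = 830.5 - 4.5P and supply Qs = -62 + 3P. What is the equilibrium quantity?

Q* = 295

Set Qd = Qs: 830.5 - 4.5P = -62 + 3P.
892.5 = 7.5P, so P* = 119.
Q* = 830.5 − 4.5(119) = 295.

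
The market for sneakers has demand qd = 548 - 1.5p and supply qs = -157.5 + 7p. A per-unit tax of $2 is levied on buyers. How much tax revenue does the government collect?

Pre-tax equilibrium: p* = 83, q* = 423.5.
Tax on buyers shifts demand to qd = 548 − 1.5(p + 2) = 545 - 1.5p.
545 - 1.5p = -157.5 + 7p gives seller price ps = 1405/17; buyers pay pb = 1405/17 + 2 = 1439/17.
New quantity: q = 548 − 1.5(1439/17) = 14315/34.
Revenue = 2 × 14315/34 = 14315/17.

Tax revenue = 14315/17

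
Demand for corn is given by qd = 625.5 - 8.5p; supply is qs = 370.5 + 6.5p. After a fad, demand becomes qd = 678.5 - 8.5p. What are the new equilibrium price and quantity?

p' = 308/15, q' = 15119/30

Original equilibrium: p* = 17, q* = 481.
New equilibrium: 678.5 - 8.5p = 370.5 + 6.5p, so 308 = 15p and p' = 308/15; q' = 678.5 − 8.5(308/15) = 15119/30.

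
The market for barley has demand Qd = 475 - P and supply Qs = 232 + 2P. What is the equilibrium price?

Set Qd = Qs: 475 - P = 232 + 2P.
243 = 3P, so P* = 81.
Q* = 475 − 1(81) = 394.

P* = 81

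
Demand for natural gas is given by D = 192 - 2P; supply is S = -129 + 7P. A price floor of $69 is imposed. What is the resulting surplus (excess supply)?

Surplus = 300

Equilibrium price would be P* = 107/3, so the floor at 69 binds.
At P = 69: D = 54, S = 354.
Surplus = 354 − 54 = 300.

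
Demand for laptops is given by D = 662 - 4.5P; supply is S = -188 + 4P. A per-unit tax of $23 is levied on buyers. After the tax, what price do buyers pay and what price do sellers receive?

Buyers pay 1884/17, sellers receive 1493/17

Pre-tax equilibrium: P* = 100, Q* = 212.
Tax on buyers shifts demand to D = 662 − 4.5(P + 23) = 558.5 - 4.5P.
558.5 - 4.5P = -188 + 4P gives seller price Ps = 1493/17; buyers pay Pb = 1493/17 + 23 = 1884/17.
New quantity: Q = 662 − 4.5(1884/17) = 2776/17.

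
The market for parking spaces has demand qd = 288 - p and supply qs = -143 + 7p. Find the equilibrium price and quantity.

Set qd = qs: 288 - p = -143 + 7p.
431 = 8p, so p* = 53.875.
q* = 288 − 1(53.875) = 234.125.

p* = 53.875, q* = 234.125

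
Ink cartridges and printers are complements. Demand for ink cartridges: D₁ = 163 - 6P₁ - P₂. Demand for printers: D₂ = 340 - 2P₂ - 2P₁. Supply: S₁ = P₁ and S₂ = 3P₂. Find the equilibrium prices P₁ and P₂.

Market 1: 163 - 6P₁ - P₂ = P₁ → 7P₁ + P₂ = 163.
Market 2: 5P₂ + 2P₁ = 340.
Eliminating P₂: 5×(1) − 1×(2) gives 33P₁ = 475, so P₁ = 475/33.
Back-substitute into (2): P₂ = (340 − 2×475/33) / 5 = 2054/33.

P₁ = 475/33, P₂ = 2054/33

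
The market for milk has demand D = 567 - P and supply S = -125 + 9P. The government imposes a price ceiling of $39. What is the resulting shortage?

Equilibrium price would be P* = 69.2, so the ceiling at 39 binds.
At P = 39: D = 567 − 1(39) = 528, S = -125 + 9(39) = 226.
Shortage = 528 − 226 = 302.

Shortage = 302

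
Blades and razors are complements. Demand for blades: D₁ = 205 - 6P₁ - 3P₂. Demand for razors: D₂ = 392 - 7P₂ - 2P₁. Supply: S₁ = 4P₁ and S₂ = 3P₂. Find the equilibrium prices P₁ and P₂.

Market 1: 205 - 6P₁ - 3P₂ = 4P₁ → 10P₁ + 3P₂ = 205.
Market 2: 10P₂ + 2P₁ = 392.
Eliminating P₂: 10×(1) − 3×(2) gives 94P₁ = 874, so P₁ = 437/47.
Back-substitute into (2): P₂ = (392 − 2×437/47) / 10 = 1755/47.

P₁ = 437/47, P₂ = 1755/47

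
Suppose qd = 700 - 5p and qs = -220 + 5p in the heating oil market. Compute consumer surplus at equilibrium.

Equilibrium: 700 - 5p = -220 + 5p gives p* = 92, q* = 240.
Demand choke price (qd = 0): p = 140.
CS = ½(140 − 92)(240) = 5760.

Consumer surplus = 5760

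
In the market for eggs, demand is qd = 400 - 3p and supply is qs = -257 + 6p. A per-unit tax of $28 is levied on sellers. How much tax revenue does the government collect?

Pre-tax equilibrium: p* = 73, q* = 181.
Tax on sellers shifts supply to qs = -257 + 6(p − 28) = -425 + 6p.
400 - 3p = -425 + 6p gives buyer price pb = 275/3; sellers receive ps = 275/3 − 28 = 191/3.
New quantity: q = 400 − 3(275/3) = 125.
Revenue = 28 × 125 = 3500.

Tax revenue = 3500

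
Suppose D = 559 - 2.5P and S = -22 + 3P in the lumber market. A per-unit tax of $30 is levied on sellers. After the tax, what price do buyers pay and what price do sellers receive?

Buyers pay $122, sellers receive $92

Pre-tax equilibrium: P* = 1162/11, Q* = 3244/11.
Tax on sellers shifts supply to S = -22 + 3(P − 30) = -112 + 3P.
559 - 2.5P = -112 + 3P gives buyer price Pb = 122; sellers receive Ps = 122 − 30 = 92.
New quantity: Q = 559 − 2.5(122) = 254.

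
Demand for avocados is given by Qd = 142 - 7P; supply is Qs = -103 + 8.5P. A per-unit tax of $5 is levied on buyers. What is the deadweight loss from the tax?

Pre-tax equilibrium: P* = 490/31, Q* = 972/31.
Tax on buyers shifts demand to Qd = 142 − 7(P + 5) = 107 - 7P.
107 - 7P = -103 + 8.5P gives seller price Ps = 420/31; buyers pay Pb = 420/31 + 5 = 575/31.
New quantity: Q = 142 − 7(575/31) = 377/31.
DWL = ½ × 5 × (972/31 − 377/31) = 2975/62.

Deadweight loss = 2975/62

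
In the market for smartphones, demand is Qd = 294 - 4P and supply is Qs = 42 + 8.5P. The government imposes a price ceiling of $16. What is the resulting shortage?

Shortage = 52

Equilibrium price would be P* = 20.16, so the ceiling at 16 binds.
At P = 16: Qd = 294 − 4(16) = 230, Qs = 42 + 8.5(16) = 178.
Shortage = 230 − 178 = 52.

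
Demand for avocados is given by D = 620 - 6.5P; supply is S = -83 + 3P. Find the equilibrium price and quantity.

P* = 74, Q* = 139

Set D = S: 620 - 6.5P = -83 + 3P.
703 = 9.5P, so P* = 74.
Q* = 620 − 6.5(74) = 139.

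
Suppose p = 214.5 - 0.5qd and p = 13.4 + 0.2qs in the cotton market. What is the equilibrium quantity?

Set the two price expressions equal: 214.5 - 0.5q = 13.4 + 0.2q.
201.1 = 0.7q, so q* = 2011/7.
p* = 214.5 − (0.5)(2011/7) = 496/7.

q* = 2011/7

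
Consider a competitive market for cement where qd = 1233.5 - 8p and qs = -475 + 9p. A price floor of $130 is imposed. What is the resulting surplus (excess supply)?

Equilibrium price would be p* = 100.5, so the floor at 130 binds.
At p = 130: qd = 193.5, qs = 695.
Surplus = 695 − 193.5 = 501.5.

Surplus = 501.5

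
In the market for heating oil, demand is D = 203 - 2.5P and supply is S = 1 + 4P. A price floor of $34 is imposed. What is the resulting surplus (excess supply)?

Equilibrium price would be P* = 404/13, so the floor at 34 binds.
At P = 34: D = 118, S = 137.
Surplus = 137 − 118 = 19.

Surplus = 19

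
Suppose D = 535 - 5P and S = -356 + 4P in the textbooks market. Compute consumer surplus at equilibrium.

Equilibrium: 535 - 5P = -356 + 4P gives P* = 99, Q* = 40.
Demand choke price (D = 0): P = 107.
CS = ½(107 − 99)(40) = 160.

Consumer surplus = 160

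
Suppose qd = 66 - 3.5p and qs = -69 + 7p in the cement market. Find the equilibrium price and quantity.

p* = 90/7, q* = 21

Set qd = qs: 66 - 3.5p = -69 + 7p.
135 = 10.5p, so p* = 90/7.
q* = 66 − 3.5(90/7) = 21.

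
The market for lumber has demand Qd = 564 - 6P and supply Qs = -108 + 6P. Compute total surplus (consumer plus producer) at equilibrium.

Total surplus = 8664

Equilibrium: 564 - 6P = -108 + 6P gives P* = 56, Q* = 228.
Demand choke price: P = 94; supply starts at P = 18.
CS = ½(94 − 56)(228) = 4332; PS = ½(56 − 18)(228) = 4332.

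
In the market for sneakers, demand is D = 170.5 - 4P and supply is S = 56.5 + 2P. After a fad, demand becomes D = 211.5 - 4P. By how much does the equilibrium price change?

Original equilibrium: P* = 19, Q* = 94.5.
New equilibrium: 211.5 - 4P = 56.5 + 2P, so 155 = 6P and P' = 155/6; Q' = 211.5 − 4(155/6) = 649/6.
Change in price: 155/6 − 19 = 41/6.

ΔP = 41/6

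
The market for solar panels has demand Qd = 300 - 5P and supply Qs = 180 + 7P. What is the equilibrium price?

Set Qd = Qs: 300 - 5P = 180 + 7P.
120 = 12P, so P* = 10.
Q* = 300 − 5(10) = 250.

P* = 10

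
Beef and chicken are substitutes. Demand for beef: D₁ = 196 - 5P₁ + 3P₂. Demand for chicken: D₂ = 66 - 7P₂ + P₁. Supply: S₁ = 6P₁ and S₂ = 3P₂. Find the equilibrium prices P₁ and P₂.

Market 1: 196 - 5P₁ + 3P₂ = 6P₁ → 11P₁ - 3P₂ = 196.
Market 2: 10P₂ - P₁ = 66.
Eliminating P₂: 10×(1) + 3×(2) gives 107P₁ = 2158, so P₁ = 2158/107.
Back-substitute into (2): P₂ = (66 + 1×2158/107) / 10 = 922/107.

P₁ = 2158/107, P₂ = 922/107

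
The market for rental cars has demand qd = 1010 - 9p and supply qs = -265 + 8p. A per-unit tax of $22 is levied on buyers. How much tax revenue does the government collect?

Tax revenue = 90442/17

Pre-tax equilibrium: p* = 75, q* = 335.
Tax on buyers shifts demand to qd = 1010 − 9(p + 22) = 812 - 9p.
812 - 9p = -265 + 8p gives seller price ps = 1077/17; buyers pay pb = 1077/17 + 22 = 1451/17.
New quantity: q = 1010 − 9(1451/17) = 4111/17.
Revenue = 22 × 4111/17 = 90442/17.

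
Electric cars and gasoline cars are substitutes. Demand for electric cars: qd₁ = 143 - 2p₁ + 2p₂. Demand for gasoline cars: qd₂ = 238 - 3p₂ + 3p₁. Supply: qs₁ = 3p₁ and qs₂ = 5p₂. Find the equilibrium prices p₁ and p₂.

Market 1: 143 - 2p₁ + 2p₂ = 3p₁ → 5p₁ - 2p₂ = 143.
Market 2: 8p₂ - 3p₁ = 238.
Eliminating p₂: 8×(1) + 2×(2) gives 34p₁ = 1620, so p₁ = 810/17.
Back-substitute into (2): p₂ = (238 + 3×810/17) / 8 = 1619/34.

p₁ = 810/17, p₂ = 1619/34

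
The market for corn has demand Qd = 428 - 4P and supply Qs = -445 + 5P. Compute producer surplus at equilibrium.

Equilibrium: 428 - 4P = -445 + 5P gives P* = 97, Q* = 40.
Supply starts at P = 89 (where Qs = 0).
PS = ½(97 − 89)(40) = 160.

Producer surplus = 160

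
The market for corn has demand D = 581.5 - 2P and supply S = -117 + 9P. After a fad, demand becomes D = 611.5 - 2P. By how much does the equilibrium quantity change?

Original equilibrium: P* = 63.5, Q* = 454.5.
New equilibrium: 611.5 - 2P = -117 + 9P, so 728.5 = 11P and P' = 1457/22; Q' = 611.5 − 2(1457/22) = 10539/22.
Change in quantity: 10539/22 − 454.5 = 270/11.

ΔQ = 270/11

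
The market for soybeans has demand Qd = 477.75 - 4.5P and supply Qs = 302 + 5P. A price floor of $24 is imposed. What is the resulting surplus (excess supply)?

Equilibrium price would be P* = 18.5, so the floor at 24 binds.
At P = 24: Qd = 369.75, Qs = 422.
Surplus = 422 − 369.75 = 52.25.

Surplus = 52.25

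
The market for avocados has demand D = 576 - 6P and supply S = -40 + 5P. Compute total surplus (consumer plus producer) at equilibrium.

Equilibrium: 576 - 6P = -40 + 5P gives P* = 56, Q* = 240.
Demand choke price: P = 96; supply starts at P = 8.
CS = ½(96 − 56)(240) = 4800; PS = ½(56 − 8)(240) = 5760.

Total surplus = 10560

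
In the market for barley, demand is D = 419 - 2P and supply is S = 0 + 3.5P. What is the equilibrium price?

Set D = S: 419 - 2P = 0 + 3.5P.
419 = 5.5P, so P* = 838/11.
Q* = 419 − 2(838/11) = 2933/11.

P* = 838/11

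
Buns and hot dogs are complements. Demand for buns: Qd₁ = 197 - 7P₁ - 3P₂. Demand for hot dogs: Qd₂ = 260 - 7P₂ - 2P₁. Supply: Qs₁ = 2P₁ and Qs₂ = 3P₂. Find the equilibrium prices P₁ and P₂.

P₁ = 85/6, P₂ = 139/6

Market 1: 197 - 7P₁ - 3P₂ = 2P₁ → 9P₁ + 3P₂ = 197.
Market 2: 10P₂ + 2P₁ = 260.
Eliminating P₂: 10×(1) − 3×(2) gives 84P₁ = 1190, so P₁ = 85/6.
Back-substitute into (2): P₂ = (260 − 2×85/6) / 10 = 139/6.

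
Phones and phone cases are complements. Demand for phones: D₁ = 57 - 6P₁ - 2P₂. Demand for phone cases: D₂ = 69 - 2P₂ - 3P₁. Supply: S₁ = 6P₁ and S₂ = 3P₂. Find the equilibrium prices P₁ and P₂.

Market 1: 57 - 6P₁ - 2P₂ = 6P₁ → 12P₁ + 2P₂ = 57.
Market 2: 5P₂ + 3P₁ = 69.
Eliminating P₂: 5×(1) − 2×(2) gives 54P₁ = 147, so P₁ = 49/18.
Back-substitute into (2): P₂ = (69 − 3×49/18) / 5 = 73/6.

P₁ = 49/18, P₂ = 73/6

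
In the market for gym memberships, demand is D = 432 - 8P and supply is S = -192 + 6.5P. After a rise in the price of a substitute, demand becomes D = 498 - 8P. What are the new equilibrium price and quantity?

P' = 1380/29, Q' = 3402/29

Original equilibrium: P* = 1248/29, Q* = 2544/29.
New equilibrium: 498 - 8P = -192 + 6.5P, so 690 = 14.5P and P' = 1380/29; Q' = 498 − 8(1380/29) = 3402/29.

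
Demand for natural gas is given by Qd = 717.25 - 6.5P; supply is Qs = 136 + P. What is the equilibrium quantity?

Q* = 213.5

Set Qd = Qs: 717.25 - 6.5P = 136 + P.
581.25 = 7.5P, so P* = 77.5.
Q* = 717.25 − 6.5(77.5) = 213.5.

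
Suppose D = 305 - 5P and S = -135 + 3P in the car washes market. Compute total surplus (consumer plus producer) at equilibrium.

Total surplus = 240

Equilibrium: 305 - 5P = -135 + 3P gives P* = 55, Q* = 30.
Demand choke price: P = 61; supply starts at P = 45.
CS = ½(61 − 55)(30) = 90; PS = ½(55 − 45)(30) = 150.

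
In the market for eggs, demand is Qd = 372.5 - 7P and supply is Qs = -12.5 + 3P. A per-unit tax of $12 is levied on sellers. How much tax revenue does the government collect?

Tax revenue = 933.6

Pre-tax equilibrium: P* = 38.5, Q* = 103.
Tax on sellers shifts supply to Qs = -12.5 + 3(P − 12) = -48.5 + 3P.
372.5 - 7P = -48.5 + 3P gives buyer price Pb = 42.1; sellers receive Ps = 42.1 − 12 = 30.1.
New quantity: Q = 372.5 − 7(42.1) = 77.8.
Revenue = 12 × 77.8 = 933.6.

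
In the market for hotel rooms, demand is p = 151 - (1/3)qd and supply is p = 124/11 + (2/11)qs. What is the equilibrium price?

p* = 1030/17

Set the two price expressions equal: 151 - (1/3)q = 124/11 + (2/11)q.
1537/11 = (17/33)q, so q* = 4611/17.
p* = 151 − (1/3)(4611/17) = 1030/17.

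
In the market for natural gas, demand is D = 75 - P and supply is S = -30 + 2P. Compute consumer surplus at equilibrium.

Equilibrium: 75 - P = -30 + 2P gives P* = 35, Q* = 40.
Demand choke price (D = 0): P = 75.
CS = ½(75 − 35)(40) = 800.

Consumer surplus = 800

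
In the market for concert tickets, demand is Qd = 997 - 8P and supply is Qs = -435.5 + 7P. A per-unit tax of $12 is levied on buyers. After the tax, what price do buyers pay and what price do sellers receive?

Pre-tax equilibrium: P* = 95.5, Q* = 233.
Tax on buyers shifts demand to Qd = 997 − 8(P + 12) = 901 - 8P.
901 - 8P = -435.5 + 7P gives seller price Ps = 89.1; buyers pay Pb = 89.1 + 12 = 101.1.
New quantity: Q = 997 − 8(101.1) = 188.2.

Buyers pay $101.1, sellers receive $89.1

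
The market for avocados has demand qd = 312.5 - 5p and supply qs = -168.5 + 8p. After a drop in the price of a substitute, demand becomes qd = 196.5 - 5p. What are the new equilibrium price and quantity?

p' = 365/13, q' = 1459/26

Original equilibrium: p* = 37, q* = 127.5.
New equilibrium: 196.5 - 5p = -168.5 + 8p, so 365 = 13p and p' = 365/13; q' = 196.5 − 5(365/13) = 1459/26.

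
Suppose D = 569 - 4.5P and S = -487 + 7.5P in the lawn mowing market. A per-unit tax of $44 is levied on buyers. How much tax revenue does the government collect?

Tax revenue = 2167

Pre-tax equilibrium: P* = 88, Q* = 173.
Tax on buyers shifts demand to D = 569 − 4.5(P + 44) = 371 - 4.5P.
371 - 4.5P = -487 + 7.5P gives seller price Ps = 71.5; buyers pay Pb = 71.5 + 44 = 115.5.
New quantity: Q = 569 − 4.5(115.5) = 49.25.
Revenue = 44 × 49.25 = 2167.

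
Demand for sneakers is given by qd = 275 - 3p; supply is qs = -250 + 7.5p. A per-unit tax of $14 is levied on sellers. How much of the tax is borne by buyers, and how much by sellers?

Buyers bear $10, sellers bear $4

Pre-tax equilibrium: p* = 50, q* = 125.
Tax on sellers shifts supply to qs = -250 + 7.5(p − 14) = -355 + 7.5p.
275 - 3p = -355 + 7.5p gives buyer price pb = 60; sellers receive ps = 60 − 14 = 46.
New quantity: q = 275 − 3(60) = 95.
Buyer burden = 60 − 50 = 10; seller burden = 50 − 46 = 4.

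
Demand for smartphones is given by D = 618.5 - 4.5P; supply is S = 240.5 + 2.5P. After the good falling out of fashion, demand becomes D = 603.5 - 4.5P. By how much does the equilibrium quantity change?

Original equilibrium: P* = 54, Q* = 375.5.
New equilibrium: 603.5 - 4.5P = 240.5 + 2.5P, so 363 = 7P and P' = 363/7; Q' = 603.5 − 4.5(363/7) = 2591/7.
Change in quantity: 2591/7 − 375.5 = -75/14.

ΔQ = -75/14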